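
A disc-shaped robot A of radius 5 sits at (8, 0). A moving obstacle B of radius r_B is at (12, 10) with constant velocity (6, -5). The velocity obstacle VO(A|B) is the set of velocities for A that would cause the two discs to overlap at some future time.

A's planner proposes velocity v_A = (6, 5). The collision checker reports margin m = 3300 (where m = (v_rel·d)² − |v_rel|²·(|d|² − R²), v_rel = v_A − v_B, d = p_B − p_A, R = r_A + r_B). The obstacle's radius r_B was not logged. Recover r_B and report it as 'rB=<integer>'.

m = 3300
d = (4, 10);  v_rel = (0, 10),  |v_rel|² = 100
v_rel×d = (0)·(10) − (10)·(4) = -40
since m = R²·100 − (-40)²:  R² = (1600 + 3300) / 100 = 49
R = √49 = 7  ⇒  r_B = 7 − 5 = 2

rB=2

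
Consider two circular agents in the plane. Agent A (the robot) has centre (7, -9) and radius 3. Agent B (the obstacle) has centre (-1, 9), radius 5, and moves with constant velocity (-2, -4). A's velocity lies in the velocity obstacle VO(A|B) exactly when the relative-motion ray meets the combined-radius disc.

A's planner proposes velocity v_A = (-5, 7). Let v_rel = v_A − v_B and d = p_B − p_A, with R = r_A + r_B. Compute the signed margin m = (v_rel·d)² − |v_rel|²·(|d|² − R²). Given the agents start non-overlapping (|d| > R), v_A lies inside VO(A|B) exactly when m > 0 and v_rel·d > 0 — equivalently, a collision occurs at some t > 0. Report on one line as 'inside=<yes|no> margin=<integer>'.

d = (-8, 18),  |d|² = 388;  R = 3+5 = 8,  c = 388−8² = 324
v_rel = (-3, 11),  |v_rel|² = 130;  v_rel·d = (-3)·(-8) + (11)·(18) = 222
130·t² − 444·t + 324 = 0  ⇒  m = 222² − 130·324 = 7164
m = 7164 > 0,  v_rel·d = 222 > 0  ⇒  inside

inside=yes margin=7164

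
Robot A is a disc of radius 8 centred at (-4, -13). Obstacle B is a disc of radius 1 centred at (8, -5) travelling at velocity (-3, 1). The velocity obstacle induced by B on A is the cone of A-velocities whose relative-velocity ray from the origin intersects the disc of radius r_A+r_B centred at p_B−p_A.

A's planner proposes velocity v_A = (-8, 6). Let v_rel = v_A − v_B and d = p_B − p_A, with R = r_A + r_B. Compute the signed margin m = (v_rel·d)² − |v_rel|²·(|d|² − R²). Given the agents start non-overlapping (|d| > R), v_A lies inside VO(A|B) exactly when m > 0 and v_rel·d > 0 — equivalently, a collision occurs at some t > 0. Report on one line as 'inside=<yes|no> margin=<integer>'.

d = (12, 8),  |d|² = 208;  R = 8+1 = 9,  c = 208−9² = 127
v_rel = (-5, 5),  |v_rel|² = 50;  v_rel·d = (-5)·(12) + (5)·(8) = -20
50·t² + 40·t + 127 = 0  ⇒  m = (-20)² − 50·127 = -5950
m = -5950 < 0,  v_rel·d = -20 < 0  ⇒  outside

inside=no margin=-5950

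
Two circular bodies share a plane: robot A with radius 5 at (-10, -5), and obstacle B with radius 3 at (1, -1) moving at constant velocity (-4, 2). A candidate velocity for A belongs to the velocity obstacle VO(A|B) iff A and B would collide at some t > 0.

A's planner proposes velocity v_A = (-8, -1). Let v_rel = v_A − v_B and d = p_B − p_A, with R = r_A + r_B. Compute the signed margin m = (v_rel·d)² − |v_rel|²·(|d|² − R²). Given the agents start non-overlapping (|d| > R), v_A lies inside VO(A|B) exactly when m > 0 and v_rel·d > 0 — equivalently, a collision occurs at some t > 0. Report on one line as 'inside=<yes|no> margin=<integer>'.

d = (11, 4),  |d|² = 137;  R = 5+3 = 8,  c = 137−8² = 73
v_rel = (-4, -3),  |v_rel|² = 25;  v_rel·d = (-4)·(11) + (-3)·(4) = -56
25·t² + 112·t + 73 = 0  ⇒  m = (-56)² − 25·73 = 1311
m = 1311 > 0,  v_rel·d = -56 < 0  ⇒  outside

inside=no margin=1311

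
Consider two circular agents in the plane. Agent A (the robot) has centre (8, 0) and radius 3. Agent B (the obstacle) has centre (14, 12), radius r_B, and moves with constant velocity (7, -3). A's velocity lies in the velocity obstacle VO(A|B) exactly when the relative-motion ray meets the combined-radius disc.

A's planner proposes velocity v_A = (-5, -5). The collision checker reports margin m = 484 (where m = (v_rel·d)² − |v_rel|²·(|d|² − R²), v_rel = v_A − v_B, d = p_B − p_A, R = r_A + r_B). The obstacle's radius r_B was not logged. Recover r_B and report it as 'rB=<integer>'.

m = 484
d = (6, 12);  v_rel = (-12, -2),  |v_rel|² = 148
v_rel×d = (-12)·(12) − (-2)·(6) = -132
since m = R²·148 − (-132)²:  R² = (17424 + 484) / 148 = 121
R = √121 = 11  ⇒  r_B = 11 − 3 = 8

rB=8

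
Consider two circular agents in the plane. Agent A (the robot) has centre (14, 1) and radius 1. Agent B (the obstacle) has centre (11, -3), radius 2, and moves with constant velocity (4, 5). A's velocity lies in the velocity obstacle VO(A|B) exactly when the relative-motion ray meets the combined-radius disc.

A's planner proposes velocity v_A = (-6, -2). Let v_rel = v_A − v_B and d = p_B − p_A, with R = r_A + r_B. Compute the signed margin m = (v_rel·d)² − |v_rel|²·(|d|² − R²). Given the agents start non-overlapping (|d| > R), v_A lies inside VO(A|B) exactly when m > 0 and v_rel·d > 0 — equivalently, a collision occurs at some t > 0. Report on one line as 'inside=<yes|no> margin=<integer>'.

d = (-3, -4),  |d|² = 25;  R = 1+2 = 3,  c = 25−3² = 16
v_rel = (-10, -7),  |v_rel|² = 149;  v_rel·d = (-10)·(-3) + (-7)·(-4) = 58
149·t² − 116·t + 16 = 0  ⇒  m = 58² − 149·16 = 980
m = 980 > 0,  v_rel·d = 58 > 0  ⇒  inside

inside=yes margin=980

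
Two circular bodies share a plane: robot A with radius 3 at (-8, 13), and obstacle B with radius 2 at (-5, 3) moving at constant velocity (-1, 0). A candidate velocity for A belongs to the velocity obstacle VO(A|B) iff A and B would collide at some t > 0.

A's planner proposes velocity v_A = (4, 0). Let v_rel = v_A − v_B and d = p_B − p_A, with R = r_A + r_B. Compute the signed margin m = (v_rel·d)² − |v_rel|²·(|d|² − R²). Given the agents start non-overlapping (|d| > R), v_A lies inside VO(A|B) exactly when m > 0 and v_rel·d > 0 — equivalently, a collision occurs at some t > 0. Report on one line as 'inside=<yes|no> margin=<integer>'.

d = (3, -10),  |d|² = 109;  R = 3+2 = 5,  c = 109−5² = 84
v_rel = (5, 0),  |v_rel|² = 25;  v_rel·d = (5)·(3) + (0)·(-10) = 15
25·t² − 30·t + 84 = 0  ⇒  m = 15² − 25·84 = -1875
m = -1875 < 0,  v_rel·d = 15 > 0  ⇒  outside

inside=no margin=-1875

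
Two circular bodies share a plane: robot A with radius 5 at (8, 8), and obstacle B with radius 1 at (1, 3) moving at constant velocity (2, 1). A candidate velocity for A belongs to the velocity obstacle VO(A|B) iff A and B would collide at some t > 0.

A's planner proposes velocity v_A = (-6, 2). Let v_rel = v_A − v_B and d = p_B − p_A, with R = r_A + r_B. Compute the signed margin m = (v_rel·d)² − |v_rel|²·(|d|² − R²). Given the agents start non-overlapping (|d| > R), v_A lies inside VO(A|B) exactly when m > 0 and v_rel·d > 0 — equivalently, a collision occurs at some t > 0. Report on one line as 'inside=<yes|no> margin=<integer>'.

d = (-7, -5),  |d|² = 74;  R = 5+1 = 6,  c = 74−6² = 38
v_rel = (-8, 1),  |v_rel|² = 65;  v_rel·d = (-8)·(-7) + (1)·(-5) = 51
65·t² − 102·t + 38 = 0  ⇒  m = 51² − 65·38 = 131
m = 131 > 0,  v_rel·d = 51 > 0  ⇒  inside

inside=yes margin=131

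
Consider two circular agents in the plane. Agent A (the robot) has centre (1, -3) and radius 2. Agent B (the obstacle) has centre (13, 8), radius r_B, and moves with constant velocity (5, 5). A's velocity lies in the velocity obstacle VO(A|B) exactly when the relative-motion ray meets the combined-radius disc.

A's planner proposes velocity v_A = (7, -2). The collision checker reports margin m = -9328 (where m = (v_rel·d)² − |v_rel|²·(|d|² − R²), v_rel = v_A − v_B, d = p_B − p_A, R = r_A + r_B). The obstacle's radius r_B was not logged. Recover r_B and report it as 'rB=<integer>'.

m = -9328
d = (12, 11);  v_rel = (2, -7),  |v_rel|² = 53
v_rel×d = (2)·(11) − (-7)·(12) = 106
since m = R²·53 − 106²:  R² = (11236 + -9328) / 53 = 36
R = √36 = 6  ⇒  r_B = 6 − 2 = 4

rB=4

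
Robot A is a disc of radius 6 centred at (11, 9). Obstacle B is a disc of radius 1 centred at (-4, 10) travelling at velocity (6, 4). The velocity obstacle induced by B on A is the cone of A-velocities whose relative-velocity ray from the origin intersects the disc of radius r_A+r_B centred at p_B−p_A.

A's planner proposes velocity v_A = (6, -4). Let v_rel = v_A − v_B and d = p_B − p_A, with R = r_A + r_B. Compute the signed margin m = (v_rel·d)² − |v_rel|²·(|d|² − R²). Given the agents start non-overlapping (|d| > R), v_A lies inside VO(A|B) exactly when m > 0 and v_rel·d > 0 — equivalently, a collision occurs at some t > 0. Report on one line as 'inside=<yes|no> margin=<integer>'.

d = (-15, 1),  |d|² = 226;  R = 6+1 = 7,  c = 226−7² = 177
v_rel = (0, -8),  |v_rel|² = 64;  v_rel·d = (0)·(-15) + (-8)·(1) = -8
64·t² + 16·t + 177 = 0  ⇒  m = (-8)² − 64·177 = -11264
m = -11264 < 0,  v_rel·d = -8 < 0  ⇒  outside

inside=no margin=-11264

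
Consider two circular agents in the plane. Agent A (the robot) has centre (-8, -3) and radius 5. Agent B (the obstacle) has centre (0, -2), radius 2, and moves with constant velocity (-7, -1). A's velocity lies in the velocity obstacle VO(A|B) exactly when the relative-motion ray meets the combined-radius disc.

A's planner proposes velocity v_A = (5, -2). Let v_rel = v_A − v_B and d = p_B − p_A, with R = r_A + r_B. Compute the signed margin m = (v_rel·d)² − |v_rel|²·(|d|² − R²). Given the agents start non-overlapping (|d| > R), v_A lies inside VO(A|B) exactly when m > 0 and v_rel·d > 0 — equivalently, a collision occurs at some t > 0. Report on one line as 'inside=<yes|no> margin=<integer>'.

d = (8, 1),  |d|² = 65;  R = 5+2 = 7,  c = 65−7² = 16
v_rel = (12, -1),  |v_rel|² = 145;  v_rel·d = (12)·(8) + (-1)·(1) = 95
145·t² − 190·t + 16 = 0  ⇒  m = 95² − 145·16 = 6705
m = 6705 > 0,  v_rel·d = 95 > 0  ⇒  inside

inside=yes margin=6705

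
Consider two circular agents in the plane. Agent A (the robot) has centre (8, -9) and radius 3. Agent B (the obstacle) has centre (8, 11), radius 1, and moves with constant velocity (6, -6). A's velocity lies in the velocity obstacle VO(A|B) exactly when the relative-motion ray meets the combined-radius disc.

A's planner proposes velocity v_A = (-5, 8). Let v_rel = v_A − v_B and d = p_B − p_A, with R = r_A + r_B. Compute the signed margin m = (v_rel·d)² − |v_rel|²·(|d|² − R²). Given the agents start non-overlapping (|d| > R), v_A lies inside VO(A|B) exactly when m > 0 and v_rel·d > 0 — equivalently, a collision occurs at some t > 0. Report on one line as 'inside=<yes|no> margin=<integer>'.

d = (0, 20),  |d|² = 400;  R = 3+1 = 4,  c = 400−4² = 384
v_rel = (-11, 14),  |v_rel|² = 317;  v_rel·d = (-11)·(0) + (14)·(20) = 280
317·t² − 560·t + 384 = 0  ⇒  m = 280² − 317·384 = -43328
m = -43328 < 0,  v_rel·d = 280 > 0  ⇒  outside

inside=no margin=-43328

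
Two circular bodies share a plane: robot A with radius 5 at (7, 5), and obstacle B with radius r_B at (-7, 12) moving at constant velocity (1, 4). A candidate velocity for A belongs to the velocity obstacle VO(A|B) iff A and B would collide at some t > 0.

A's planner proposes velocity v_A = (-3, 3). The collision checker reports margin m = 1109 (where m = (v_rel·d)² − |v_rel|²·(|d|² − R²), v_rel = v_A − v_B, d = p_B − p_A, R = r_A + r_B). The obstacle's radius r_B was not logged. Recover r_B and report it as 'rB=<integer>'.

m = 1109
d = (-14, 7);  v_rel = (-4, -1),  |v_rel|² = 17
v_rel×d = (-4)·(7) − (-1)·(-14) = -42
since m = R²·17 − (-42)²:  R² = (1764 + 1109) / 17 = 169
R = √169 = 13  ⇒  r_B = 13 − 5 = 8

rB=8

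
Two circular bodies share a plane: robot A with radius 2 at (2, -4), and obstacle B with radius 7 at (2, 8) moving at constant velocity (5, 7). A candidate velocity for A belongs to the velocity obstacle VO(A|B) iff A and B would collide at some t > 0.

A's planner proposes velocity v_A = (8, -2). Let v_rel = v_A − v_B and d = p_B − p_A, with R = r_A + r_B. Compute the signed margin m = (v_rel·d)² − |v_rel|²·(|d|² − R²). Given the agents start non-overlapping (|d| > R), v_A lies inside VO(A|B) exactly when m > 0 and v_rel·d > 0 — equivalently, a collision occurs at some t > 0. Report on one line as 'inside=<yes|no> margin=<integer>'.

d = (0, 12),  |d|² = 144;  R = 2+7 = 9,  c = 144−9² = 63
v_rel = (3, -9),  |v_rel|² = 90;  v_rel·d = (3)·(0) + (-9)·(12) = -108
90·t² + 216·t + 63 = 0  ⇒  m = (-108)² − 90·63 = 5994
m = 5994 > 0,  v_rel·d = -108 < 0  ⇒  outside

inside=no margin=5994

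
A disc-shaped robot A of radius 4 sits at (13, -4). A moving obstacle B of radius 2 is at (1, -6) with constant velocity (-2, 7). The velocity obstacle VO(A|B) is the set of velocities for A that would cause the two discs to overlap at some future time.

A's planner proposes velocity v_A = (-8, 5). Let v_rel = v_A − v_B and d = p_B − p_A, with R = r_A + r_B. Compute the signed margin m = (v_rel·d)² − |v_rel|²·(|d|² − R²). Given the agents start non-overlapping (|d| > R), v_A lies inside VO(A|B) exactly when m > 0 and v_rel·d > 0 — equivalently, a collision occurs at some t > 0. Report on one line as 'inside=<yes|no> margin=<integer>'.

d = (-12, -2),  |d|² = 148;  R = 4+2 = 6,  c = 148−6² = 112
v_rel = (-6, -2),  |v_rel|² = 40;  v_rel·d = (-6)·(-12) + (-2)·(-2) = 76
40·t² − 152·t + 112 = 0  ⇒  m = 76² − 40·112 = 1296
m = 1296 > 0,  v_rel·d = 76 > 0  ⇒  inside

inside=yes margin=1296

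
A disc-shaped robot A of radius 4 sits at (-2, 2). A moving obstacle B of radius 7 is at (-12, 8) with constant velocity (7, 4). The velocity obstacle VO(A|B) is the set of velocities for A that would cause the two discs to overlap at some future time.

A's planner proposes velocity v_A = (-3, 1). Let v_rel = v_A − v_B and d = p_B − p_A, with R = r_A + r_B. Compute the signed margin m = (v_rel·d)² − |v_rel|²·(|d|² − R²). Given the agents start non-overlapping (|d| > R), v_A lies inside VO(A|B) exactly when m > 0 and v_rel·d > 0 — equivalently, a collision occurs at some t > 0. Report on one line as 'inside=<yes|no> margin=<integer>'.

d = (-10, 6),  |d|² = 136;  R = 4+7 = 11,  c = 136−11² = 15
v_rel = (-10, -3),  |v_rel|² = 109;  v_rel·d = (-10)·(-10) + (-3)·(6) = 82
109·t² − 164·t + 15 = 0  ⇒  m = 82² − 109·15 = 5089
m = 5089 > 0,  v_rel·d = 82 > 0  ⇒  inside

inside=yes margin=5089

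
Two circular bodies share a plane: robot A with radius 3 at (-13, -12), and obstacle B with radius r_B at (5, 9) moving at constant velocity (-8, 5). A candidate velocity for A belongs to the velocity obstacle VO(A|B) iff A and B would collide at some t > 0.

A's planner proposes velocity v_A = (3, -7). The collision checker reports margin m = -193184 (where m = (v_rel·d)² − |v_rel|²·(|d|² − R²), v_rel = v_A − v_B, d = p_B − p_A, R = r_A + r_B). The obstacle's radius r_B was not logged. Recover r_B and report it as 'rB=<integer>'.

m = -193184
d = (18, 21);  v_rel = (11, -12),  |v_rel|² = 265
v_rel×d = (11)·(21) − (-12)·(18) = 447
since m = R²·265 − 447²:  R² = (199809 + -193184) / 265 = 25
R = √25 = 5  ⇒  r_B = 5 − 3 = 2

rB=2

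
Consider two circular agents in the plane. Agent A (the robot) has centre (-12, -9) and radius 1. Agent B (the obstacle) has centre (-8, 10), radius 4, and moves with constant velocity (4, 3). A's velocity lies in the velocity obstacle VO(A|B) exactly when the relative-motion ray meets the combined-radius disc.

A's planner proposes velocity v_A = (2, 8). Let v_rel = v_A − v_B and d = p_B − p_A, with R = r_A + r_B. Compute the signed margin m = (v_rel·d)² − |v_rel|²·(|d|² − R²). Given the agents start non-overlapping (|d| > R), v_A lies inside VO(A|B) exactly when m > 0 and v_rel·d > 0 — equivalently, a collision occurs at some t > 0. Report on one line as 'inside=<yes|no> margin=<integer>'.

d = (4, 19),  |d|² = 377;  R = 1+4 = 5,  c = 377−5² = 352
v_rel = (-2, 5),  |v_rel|² = 29;  v_rel·d = (-2)·(4) + (5)·(19) = 87
29·t² − 174·t + 352 = 0  ⇒  m = 87² − 29·352 = -2639
m = -2639 < 0,  v_rel·d = 87 > 0  ⇒  outside

inside=no margin=-2639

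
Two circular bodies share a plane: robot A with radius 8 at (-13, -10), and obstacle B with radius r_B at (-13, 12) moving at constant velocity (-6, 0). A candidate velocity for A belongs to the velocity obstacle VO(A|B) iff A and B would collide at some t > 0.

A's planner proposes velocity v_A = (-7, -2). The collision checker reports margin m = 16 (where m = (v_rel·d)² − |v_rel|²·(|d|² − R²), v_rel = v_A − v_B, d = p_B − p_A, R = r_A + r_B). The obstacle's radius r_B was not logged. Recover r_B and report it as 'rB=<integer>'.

m = 16
d = (0, 22);  v_rel = (-1, -2),  |v_rel|² = 5
v_rel×d = (-1)·(22) − (-2)·(0) = -22
since m = R²·5 − (-22)²:  R² = (484 + 16) / 5 = 100
R = √100 = 10  ⇒  r_B = 10 − 8 = 2

rB=2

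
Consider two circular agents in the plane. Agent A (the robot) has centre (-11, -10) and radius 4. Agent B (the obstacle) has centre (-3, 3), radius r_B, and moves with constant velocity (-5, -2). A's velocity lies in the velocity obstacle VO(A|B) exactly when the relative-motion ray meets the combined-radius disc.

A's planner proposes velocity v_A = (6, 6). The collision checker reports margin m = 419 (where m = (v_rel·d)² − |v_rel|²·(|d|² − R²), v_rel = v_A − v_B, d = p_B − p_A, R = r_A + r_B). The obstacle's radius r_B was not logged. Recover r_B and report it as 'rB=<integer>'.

m = 419
d = (8, 13);  v_rel = (11, 8),  |v_rel|² = 185
v_rel×d = (11)·(13) − (8)·(8) = 79
since m = R²·185 − 79²:  R² = (6241 + 419) / 185 = 36
R = √36 = 6  ⇒  r_B = 6 − 4 = 2

rB=2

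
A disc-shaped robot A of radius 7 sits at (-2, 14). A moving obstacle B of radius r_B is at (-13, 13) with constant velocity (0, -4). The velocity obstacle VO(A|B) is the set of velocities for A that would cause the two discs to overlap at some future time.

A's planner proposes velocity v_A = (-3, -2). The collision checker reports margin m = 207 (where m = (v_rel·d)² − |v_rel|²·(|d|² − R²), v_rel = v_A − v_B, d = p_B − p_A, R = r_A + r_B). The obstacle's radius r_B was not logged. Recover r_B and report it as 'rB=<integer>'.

m = 207
d = (-11, -1);  v_rel = (-3, 2),  |v_rel|² = 13
v_rel×d = (-3)·(-1) − (2)·(-11) = 25
since m = R²·13 − 25²:  R² = (625 + 207) / 13 = 64
R = √64 = 8  ⇒  r_B = 8 − 7 = 1

rB=1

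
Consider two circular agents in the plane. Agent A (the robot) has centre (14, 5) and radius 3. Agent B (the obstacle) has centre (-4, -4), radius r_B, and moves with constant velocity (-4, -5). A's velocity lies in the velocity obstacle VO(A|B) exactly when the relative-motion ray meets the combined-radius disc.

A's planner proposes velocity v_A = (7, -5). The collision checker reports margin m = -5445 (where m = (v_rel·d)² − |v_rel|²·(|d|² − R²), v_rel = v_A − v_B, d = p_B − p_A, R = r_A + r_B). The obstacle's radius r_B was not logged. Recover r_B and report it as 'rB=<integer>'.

m = -5445
d = (-18, -9);  v_rel = (11, 0),  |v_rel|² = 121
v_rel×d = (11)·(-9) − (0)·(-18) = -99
since m = R²·121 − (-99)²:  R² = (9801 + -5445) / 121 = 36
R = √36 = 6  ⇒  r_B = 6 − 3 = 3

rB=3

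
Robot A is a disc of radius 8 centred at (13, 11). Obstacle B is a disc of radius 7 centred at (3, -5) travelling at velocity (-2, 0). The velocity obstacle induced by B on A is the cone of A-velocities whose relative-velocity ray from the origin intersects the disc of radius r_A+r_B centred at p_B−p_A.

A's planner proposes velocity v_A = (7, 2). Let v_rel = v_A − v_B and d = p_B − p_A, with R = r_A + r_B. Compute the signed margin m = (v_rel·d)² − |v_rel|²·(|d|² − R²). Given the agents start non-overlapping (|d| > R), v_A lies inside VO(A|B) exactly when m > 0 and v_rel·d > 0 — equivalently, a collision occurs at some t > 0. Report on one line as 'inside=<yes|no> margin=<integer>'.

d = (-10, -16),  |d|² = 356;  R = 8+7 = 15,  c = 356−15² = 131
v_rel = (9, 2),  |v_rel|² = 85;  v_rel·d = (9)·(-10) + (2)·(-16) = -122
85·t² + 244·t + 131 = 0  ⇒  m = (-122)² − 85·131 = 3749
m = 3749 > 0,  v_rel·d = -122 < 0  ⇒  outside

inside=no margin=3749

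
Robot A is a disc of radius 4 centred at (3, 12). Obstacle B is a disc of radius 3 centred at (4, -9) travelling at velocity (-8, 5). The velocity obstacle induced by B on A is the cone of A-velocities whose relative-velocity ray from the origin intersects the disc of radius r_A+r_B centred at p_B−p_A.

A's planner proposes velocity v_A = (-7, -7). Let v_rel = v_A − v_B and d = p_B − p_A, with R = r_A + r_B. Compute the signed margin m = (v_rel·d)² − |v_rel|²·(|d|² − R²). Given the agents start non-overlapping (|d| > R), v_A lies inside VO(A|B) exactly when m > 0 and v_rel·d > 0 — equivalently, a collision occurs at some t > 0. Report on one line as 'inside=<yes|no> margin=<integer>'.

d = (1, -21),  |d|² = 442;  R = 4+3 = 7,  c = 442−7² = 393
v_rel = (1, -12),  |v_rel|² = 145;  v_rel·d = (1)·(1) + (-12)·(-21) = 253
145·t² − 506·t + 393 = 0  ⇒  m = 253² − 145·393 = 7024
m = 7024 > 0,  v_rel·d = 253 > 0  ⇒  inside

inside=yes margin=7024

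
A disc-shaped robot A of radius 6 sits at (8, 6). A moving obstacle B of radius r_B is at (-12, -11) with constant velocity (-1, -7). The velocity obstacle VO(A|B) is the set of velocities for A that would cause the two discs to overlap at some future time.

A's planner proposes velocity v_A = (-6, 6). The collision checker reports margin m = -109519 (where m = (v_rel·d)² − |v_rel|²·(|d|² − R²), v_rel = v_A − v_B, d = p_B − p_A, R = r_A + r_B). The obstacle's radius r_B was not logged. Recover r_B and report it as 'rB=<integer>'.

m = -109519
d = (-20, -17);  v_rel = (-5, 13),  |v_rel|² = 194
v_rel×d = (-5)·(-17) − (13)·(-20) = 345
since m = R²·194 − 345²:  R² = (119025 + -109519) / 194 = 49
R = √49 = 7  ⇒  r_B = 7 − 6 = 1

rB=1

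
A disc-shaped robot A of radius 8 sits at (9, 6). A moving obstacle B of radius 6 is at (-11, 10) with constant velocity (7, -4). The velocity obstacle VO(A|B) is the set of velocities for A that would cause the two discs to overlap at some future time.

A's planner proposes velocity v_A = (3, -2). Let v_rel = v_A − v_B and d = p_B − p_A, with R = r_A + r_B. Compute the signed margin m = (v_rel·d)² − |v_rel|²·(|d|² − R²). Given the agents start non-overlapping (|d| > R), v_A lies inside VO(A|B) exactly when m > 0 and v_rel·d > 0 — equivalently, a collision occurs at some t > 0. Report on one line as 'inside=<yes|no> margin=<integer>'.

d = (-20, 4),  |d|² = 416;  R = 8+6 = 14,  c = 416−14² = 220
v_rel = (-4, 2),  |v_rel|² = 20;  v_rel·d = (-4)·(-20) + (2)·(4) = 88
20·t² − 176·t + 220 = 0  ⇒  m = 88² − 20·220 = 3344
m = 3344 > 0,  v_rel·d = 88 > 0  ⇒  inside

inside=yes margin=3344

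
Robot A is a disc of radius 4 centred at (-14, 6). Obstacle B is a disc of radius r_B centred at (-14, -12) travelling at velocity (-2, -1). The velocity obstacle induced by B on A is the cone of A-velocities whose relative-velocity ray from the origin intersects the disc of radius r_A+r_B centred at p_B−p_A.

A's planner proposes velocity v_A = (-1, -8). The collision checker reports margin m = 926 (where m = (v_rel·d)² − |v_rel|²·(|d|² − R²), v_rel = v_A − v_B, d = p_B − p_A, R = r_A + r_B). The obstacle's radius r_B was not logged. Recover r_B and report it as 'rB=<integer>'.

m = 926
d = (0, -18);  v_rel = (1, -7),  |v_rel|² = 50
v_rel×d = (1)·(-18) − (-7)·(0) = -18
since m = R²·50 − (-18)²:  R² = (324 + 926) / 50 = 25
R = √25 = 5  ⇒  r_B = 5 − 4 = 1

rB=1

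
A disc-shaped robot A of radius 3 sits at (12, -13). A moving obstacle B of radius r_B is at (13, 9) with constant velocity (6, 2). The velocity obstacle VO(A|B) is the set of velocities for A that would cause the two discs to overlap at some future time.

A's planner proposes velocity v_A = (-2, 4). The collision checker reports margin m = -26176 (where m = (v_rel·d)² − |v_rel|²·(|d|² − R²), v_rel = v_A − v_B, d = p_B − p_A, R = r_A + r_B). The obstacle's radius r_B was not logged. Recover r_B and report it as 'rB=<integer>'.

m = -26176
d = (1, 22);  v_rel = (-8, 2),  |v_rel|² = 68
v_rel×d = (-8)·(22) − (2)·(1) = -178
since m = R²·68 − (-178)²:  R² = (31684 + -26176) / 68 = 81
R = √81 = 9  ⇒  r_B = 9 − 3 = 6

rB=6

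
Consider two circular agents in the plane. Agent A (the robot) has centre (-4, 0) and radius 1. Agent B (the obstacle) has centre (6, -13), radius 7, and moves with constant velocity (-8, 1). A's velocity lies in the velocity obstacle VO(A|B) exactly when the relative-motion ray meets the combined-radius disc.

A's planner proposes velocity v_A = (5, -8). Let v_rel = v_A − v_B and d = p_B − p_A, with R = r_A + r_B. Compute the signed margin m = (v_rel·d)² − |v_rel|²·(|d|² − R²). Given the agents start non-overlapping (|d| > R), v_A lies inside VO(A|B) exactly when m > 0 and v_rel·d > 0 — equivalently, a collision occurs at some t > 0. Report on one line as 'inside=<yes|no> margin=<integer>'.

d = (10, -13),  |d|² = 269;  R = 1+7 = 8,  c = 269−8² = 205
v_rel = (13, -9),  |v_rel|² = 250;  v_rel·d = (13)·(10) + (-9)·(-13) = 247
250·t² − 494·t + 205 = 0  ⇒  m = 247² − 250·205 = 9759
m = 9759 > 0,  v_rel·d = 247 > 0  ⇒  inside

inside=yes margin=9759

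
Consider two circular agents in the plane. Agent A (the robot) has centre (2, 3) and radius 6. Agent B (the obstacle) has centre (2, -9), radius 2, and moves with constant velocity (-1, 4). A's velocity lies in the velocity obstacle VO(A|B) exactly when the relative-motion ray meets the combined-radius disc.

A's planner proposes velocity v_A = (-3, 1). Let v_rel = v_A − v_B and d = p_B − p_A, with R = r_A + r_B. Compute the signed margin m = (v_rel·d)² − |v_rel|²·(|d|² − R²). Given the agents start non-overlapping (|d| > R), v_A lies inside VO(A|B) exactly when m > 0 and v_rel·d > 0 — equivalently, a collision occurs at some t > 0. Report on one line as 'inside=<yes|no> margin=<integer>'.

d = (0, -12),  |d|² = 144;  R = 6+2 = 8,  c = 144−8² = 80
v_rel = (-2, -3),  |v_rel|² = 13;  v_rel·d = (-2)·(0) + (-3)·(-12) = 36
13·t² − 72·t + 80 = 0  ⇒  m = 36² − 13·80 = 256
m = 256 > 0,  v_rel·d = 36 > 0  ⇒  inside

inside=yes margin=256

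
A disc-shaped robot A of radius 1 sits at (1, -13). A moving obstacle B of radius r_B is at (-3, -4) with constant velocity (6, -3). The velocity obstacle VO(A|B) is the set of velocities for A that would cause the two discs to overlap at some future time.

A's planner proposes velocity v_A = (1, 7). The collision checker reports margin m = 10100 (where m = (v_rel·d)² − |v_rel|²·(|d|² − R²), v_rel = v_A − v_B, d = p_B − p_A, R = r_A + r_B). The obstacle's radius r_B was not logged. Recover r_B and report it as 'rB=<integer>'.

m = 10100
d = (-4, 9);  v_rel = (-5, 10),  |v_rel|² = 125
v_rel×d = (-5)·(9) − (10)·(-4) = -5
since m = R²·125 − (-5)²:  R² = (25 + 10100) / 125 = 81
R = √81 = 9  ⇒  r_B = 9 − 1 = 8

rB=8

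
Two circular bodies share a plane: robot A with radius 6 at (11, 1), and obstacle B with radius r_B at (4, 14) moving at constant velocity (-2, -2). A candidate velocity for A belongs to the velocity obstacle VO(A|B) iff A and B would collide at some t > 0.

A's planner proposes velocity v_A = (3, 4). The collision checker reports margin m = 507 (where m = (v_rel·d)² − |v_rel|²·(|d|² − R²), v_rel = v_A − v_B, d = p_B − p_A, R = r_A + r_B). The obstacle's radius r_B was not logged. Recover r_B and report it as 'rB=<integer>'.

m = 507
d = (-7, 13);  v_rel = (5, 6),  |v_rel|² = 61
v_rel×d = (5)·(13) − (6)·(-7) = 107
since m = R²·61 − 107²:  R² = (11449 + 507) / 61 = 196
R = √196 = 14  ⇒  r_B = 14 − 6 = 8

rB=8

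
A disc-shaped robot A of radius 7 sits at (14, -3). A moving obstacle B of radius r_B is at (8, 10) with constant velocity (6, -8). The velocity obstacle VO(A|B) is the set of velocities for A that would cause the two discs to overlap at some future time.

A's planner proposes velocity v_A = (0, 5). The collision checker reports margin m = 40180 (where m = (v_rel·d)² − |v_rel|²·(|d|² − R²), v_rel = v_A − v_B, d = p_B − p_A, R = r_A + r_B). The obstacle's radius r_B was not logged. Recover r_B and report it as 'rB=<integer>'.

m = 40180
d = (-6, 13);  v_rel = (-6, 13),  |v_rel|² = 205
v_rel×d = (-6)·(13) − (13)·(-6) = 0
since m = R²·205 − 0²:  R² = (0 + 40180) / 205 = 196
R = √196 = 14  ⇒  r_B = 14 − 7 = 7

rB=7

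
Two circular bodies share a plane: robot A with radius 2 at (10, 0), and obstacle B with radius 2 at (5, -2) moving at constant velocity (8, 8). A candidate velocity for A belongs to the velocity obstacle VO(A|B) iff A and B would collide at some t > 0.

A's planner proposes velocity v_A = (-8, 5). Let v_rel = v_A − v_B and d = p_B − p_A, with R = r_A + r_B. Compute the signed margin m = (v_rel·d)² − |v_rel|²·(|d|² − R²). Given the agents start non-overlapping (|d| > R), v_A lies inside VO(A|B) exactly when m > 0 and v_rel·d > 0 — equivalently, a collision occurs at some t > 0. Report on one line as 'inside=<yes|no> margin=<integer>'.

d = (-5, -2),  |d|² = 29;  R = 2+2 = 4,  c = 29−4² = 13
v_rel = (-16, -3),  |v_rel|² = 265;  v_rel·d = (-16)·(-5) + (-3)·(-2) = 86
265·t² − 172·t + 13 = 0  ⇒  m = 86² − 265·13 = 3951
m = 3951 > 0,  v_rel·d = 86 > 0  ⇒  inside

inside=yes margin=3951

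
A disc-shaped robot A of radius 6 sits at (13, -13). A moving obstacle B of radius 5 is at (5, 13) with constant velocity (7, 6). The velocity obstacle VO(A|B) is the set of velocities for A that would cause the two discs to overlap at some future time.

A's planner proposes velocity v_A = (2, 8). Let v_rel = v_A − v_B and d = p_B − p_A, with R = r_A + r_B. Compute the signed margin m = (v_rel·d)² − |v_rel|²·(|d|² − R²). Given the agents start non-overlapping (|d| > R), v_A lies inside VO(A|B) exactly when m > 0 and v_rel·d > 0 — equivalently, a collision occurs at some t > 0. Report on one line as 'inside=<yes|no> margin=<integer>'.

d = (-8, 26),  |d|² = 740;  R = 6+5 = 11,  c = 740−11² = 619
v_rel = (-5, 2),  |v_rel|² = 29;  v_rel·d = (-5)·(-8) + (2)·(26) = 92
29·t² − 184·t + 619 = 0  ⇒  m = 92² − 29·619 = -9487
m = -9487 < 0,  v_rel·d = 92 > 0  ⇒  outside

inside=no margin=-9487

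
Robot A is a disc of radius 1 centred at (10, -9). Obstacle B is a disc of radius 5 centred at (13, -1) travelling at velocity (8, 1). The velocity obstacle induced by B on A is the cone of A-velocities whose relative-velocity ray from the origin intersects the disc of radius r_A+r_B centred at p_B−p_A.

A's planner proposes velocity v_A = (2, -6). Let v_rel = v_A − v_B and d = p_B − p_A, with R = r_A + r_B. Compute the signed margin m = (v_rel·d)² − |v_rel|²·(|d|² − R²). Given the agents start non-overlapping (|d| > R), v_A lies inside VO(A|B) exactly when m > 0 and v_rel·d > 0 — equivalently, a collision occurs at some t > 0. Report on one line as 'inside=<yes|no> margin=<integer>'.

d = (3, 8),  |d|² = 73;  R = 1+5 = 6,  c = 73−6² = 37
v_rel = (-6, -7),  |v_rel|² = 85;  v_rel·d = (-6)·(3) + (-7)·(8) = -74
85·t² + 148·t + 37 = 0  ⇒  m = (-74)² − 85·37 = 2331
m = 2331 > 0,  v_rel·d = -74 < 0  ⇒  outside

inside=no margin=2331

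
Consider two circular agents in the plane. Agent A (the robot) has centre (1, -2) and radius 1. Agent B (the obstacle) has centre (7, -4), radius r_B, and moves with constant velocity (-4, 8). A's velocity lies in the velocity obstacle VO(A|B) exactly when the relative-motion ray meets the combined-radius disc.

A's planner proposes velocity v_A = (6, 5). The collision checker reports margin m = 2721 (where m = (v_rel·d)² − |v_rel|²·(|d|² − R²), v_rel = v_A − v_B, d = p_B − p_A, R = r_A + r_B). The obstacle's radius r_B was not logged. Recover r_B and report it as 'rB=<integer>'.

m = 2721
d = (6, -2);  v_rel = (10, -3),  |v_rel|² = 109
v_rel×d = (10)·(-2) − (-3)·(6) = -2
since m = R²·109 − (-2)²:  R² = (4 + 2721) / 109 = 25
R = √25 = 5  ⇒  r_B = 5 − 1 = 4

rB=4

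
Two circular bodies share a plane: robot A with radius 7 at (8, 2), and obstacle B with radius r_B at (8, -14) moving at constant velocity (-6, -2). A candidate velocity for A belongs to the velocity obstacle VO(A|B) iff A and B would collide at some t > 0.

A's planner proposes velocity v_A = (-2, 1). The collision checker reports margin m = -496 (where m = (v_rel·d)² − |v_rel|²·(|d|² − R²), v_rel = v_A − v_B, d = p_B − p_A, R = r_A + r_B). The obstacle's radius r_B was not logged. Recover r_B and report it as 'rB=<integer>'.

m = -496
d = (0, -16);  v_rel = (4, 3),  |v_rel|² = 25
v_rel×d = (4)·(-16) − (3)·(0) = -64
since m = R²·25 − (-64)²:  R² = (4096 + -496) / 25 = 144
R = √144 = 12  ⇒  r_B = 12 − 7 = 5

rB=5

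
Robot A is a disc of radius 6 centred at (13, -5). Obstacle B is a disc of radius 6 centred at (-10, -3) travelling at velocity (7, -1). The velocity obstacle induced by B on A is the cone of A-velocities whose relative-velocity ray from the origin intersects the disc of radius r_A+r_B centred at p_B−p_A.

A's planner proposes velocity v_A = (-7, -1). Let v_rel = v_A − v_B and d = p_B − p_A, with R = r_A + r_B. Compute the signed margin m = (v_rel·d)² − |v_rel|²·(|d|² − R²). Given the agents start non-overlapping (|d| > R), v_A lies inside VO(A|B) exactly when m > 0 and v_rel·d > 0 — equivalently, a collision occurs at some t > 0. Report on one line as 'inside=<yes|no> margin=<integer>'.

d = (-23, 2),  |d|² = 533;  R = 6+6 = 12,  c = 533−12² = 389
v_rel = (-14, 0),  |v_rel|² = 196;  v_rel·d = (-14)·(-23) + (0)·(2) = 322
196·t² − 644·t + 389 = 0  ⇒  m = 322² − 196·389 = 27440
m = 27440 > 0,  v_rel·d = 322 > 0  ⇒  inside

inside=yes margin=27440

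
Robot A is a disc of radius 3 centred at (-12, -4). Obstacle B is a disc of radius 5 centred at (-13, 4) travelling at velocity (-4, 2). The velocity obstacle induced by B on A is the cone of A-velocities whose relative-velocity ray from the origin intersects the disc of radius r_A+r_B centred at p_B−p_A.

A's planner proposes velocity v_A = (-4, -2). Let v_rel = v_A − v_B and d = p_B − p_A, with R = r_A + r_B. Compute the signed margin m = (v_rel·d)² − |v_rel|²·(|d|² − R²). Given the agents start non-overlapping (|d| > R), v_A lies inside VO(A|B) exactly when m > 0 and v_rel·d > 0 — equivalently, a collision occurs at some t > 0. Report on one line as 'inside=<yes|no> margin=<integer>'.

d = (-1, 8),  |d|² = 65;  R = 3+5 = 8,  c = 65−8² = 1
v_rel = (0, -4),  |v_rel|² = 16;  v_rel·d = (0)·(-1) + (-4)·(8) = -32
16·t² + 64·t + 1 = 0  ⇒  m = (-32)² − 16·1 = 1008
m = 1008 > 0,  v_rel·d = -32 < 0  ⇒  outside

inside=no margin=1008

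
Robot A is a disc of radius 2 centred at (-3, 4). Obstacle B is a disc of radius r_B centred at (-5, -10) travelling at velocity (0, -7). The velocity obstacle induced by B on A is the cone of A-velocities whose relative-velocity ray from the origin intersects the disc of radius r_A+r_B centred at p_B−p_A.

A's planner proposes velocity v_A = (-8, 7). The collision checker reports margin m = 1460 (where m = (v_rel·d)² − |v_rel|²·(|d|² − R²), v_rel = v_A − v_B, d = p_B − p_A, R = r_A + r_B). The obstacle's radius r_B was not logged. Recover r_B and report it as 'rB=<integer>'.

m = 1460
d = (-2, -14);  v_rel = (-8, 14),  |v_rel|² = 260
v_rel×d = (-8)·(-14) − (14)·(-2) = 140
since m = R²·260 − 140²:  R² = (19600 + 1460) / 260 = 81
R = √81 = 9  ⇒  r_B = 9 − 2 = 7

rB=7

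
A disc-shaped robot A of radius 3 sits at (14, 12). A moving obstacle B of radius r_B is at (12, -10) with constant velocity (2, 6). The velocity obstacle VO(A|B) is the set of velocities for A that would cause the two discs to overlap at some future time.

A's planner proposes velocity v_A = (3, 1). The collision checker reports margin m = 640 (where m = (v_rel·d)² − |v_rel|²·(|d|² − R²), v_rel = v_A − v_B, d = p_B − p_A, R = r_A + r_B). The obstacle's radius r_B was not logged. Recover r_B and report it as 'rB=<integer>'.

m = 640
d = (-2, -22);  v_rel = (1, -5),  |v_rel|² = 26
v_rel×d = (1)·(-22) − (-5)·(-2) = -32
since m = R²·26 − (-32)²:  R² = (1024 + 640) / 26 = 64
R = √64 = 8  ⇒  r_B = 8 − 3 = 5

rB=5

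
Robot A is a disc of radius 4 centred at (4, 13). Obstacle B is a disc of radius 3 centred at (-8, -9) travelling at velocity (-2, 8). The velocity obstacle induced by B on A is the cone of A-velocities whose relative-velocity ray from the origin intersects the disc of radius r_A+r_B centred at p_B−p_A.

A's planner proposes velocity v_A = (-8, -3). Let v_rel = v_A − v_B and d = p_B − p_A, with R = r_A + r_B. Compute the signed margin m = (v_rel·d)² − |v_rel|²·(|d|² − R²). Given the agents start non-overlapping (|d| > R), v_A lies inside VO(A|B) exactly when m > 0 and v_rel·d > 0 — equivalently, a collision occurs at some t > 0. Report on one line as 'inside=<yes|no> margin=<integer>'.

d = (-12, -22),  |d|² = 628;  R = 4+3 = 7,  c = 628−7² = 579
v_rel = (-6, -11),  |v_rel|² = 157;  v_rel·d = (-6)·(-12) + (-11)·(-22) = 314
157·t² − 628·t + 579 = 0  ⇒  m = 314² − 157·579 = 7693
m = 7693 > 0,  v_rel·d = 314 > 0  ⇒  inside

inside=yes margin=7693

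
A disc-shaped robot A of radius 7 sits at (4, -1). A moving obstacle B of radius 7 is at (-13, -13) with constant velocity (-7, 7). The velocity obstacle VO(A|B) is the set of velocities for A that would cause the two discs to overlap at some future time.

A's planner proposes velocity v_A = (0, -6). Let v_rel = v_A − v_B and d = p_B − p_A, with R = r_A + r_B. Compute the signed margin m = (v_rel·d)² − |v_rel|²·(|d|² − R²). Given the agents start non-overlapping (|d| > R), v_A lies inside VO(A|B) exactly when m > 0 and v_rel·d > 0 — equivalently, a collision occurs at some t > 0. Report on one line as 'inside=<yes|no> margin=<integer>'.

d = (-17, -12),  |d|² = 433;  R = 7+7 = 14,  c = 433−14² = 237
v_rel = (7, -13),  |v_rel|² = 218;  v_rel·d = (7)·(-17) + (-13)·(-12) = 37
218·t² − 74·t + 237 = 0  ⇒  m = 37² − 218·237 = -50297
m = -50297 < 0,  v_rel·d = 37 > 0  ⇒  outside

inside=no margin=-50297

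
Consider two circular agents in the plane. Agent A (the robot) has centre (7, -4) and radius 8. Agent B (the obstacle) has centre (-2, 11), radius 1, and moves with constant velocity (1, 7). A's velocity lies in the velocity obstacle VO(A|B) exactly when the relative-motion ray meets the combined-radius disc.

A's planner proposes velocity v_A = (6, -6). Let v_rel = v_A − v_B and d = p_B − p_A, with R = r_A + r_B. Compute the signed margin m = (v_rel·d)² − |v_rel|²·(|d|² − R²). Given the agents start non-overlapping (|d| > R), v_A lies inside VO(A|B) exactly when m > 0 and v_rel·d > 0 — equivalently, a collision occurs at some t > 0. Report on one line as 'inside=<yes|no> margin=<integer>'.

d = (-9, 15),  |d|² = 306;  R = 8+1 = 9,  c = 306−9² = 225
v_rel = (5, -13),  |v_rel|² = 194;  v_rel·d = (5)·(-9) + (-13)·(15) = -240
194·t² + 480·t + 225 = 0  ⇒  m = (-240)² − 194·225 = 13950
m = 13950 > 0,  v_rel·d = -240 < 0  ⇒  outside

inside=no margin=13950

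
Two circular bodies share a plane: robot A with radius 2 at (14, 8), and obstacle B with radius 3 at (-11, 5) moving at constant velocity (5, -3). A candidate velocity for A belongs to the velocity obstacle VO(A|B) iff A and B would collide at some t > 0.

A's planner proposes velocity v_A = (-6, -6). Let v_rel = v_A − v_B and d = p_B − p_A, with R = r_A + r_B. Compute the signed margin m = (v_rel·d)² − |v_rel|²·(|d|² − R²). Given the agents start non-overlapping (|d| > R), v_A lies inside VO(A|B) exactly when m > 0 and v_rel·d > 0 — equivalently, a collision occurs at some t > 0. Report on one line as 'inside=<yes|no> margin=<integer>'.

d = (-25, -3),  |d|² = 634;  R = 2+3 = 5,  c = 634−5² = 609
v_rel = (-11, -3),  |v_rel|² = 130;  v_rel·d = (-11)·(-25) + (-3)·(-3) = 284
130·t² − 568·t + 609 = 0  ⇒  m = 284² − 130·609 = 1486
m = 1486 > 0,  v_rel·d = 284 > 0  ⇒  inside

inside=yes margin=1486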